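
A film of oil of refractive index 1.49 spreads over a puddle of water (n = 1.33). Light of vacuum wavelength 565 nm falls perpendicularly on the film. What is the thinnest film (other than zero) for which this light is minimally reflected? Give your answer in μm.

Top surface (1.0 → 1.49): reflection off a higher-index medium gives a half-wave phase shift.
Bottom surface (1.49 → 1.33): reflection off a lower-index medium gives no phase shift.
Exactly one π shift → a net half-wave offset.
For weak reflection here: 2 n t = m λ.
Minimum nonzero at m = 1: t = λ / (2 n) = 565 / (2 × 1.49) = 190 nm.

0.190 μm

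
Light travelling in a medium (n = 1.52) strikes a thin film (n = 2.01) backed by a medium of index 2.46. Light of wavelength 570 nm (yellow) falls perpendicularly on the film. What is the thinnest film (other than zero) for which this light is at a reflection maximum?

142 nm

At the upper boundary (n = 1.52 to n = 2.01) the reflected ray undergoes a half-wave phase shift.
At the lower boundary (n = 2.01 to n = 2.46) the reflected ray undergoes a half-wave phase shift.
The two reflections carry the same phase change, so no net offset.
For strong reflection here: 2 n t = m λ.
Minimum nonzero at m = 1: t = λ / (2 n) = 570 / (2 × 2.01) = 142 nm.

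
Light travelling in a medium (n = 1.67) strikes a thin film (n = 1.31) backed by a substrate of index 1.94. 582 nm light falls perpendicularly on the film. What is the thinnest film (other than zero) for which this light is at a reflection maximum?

111 nm

At the upper boundary (n = 1.67 to n = 1.31) the reflected ray undergoes no phase shift.
Bottom surface (1.31 → 1.94): reflection off a higher-index medium gives a half-wave phase shift.
Net: one phase inversion between the two reflected rays.
So the condition for constructive reflection is 2 n t = (m + ½) λ.
Minimum at m = 0: t = λ / (4 n) = 582 / (4 × 1.31) = 111 nm.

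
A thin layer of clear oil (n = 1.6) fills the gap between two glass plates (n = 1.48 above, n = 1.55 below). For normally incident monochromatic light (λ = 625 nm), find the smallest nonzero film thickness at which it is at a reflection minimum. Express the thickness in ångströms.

1953 Å

Top surface (1.48 → 1.6): reflection off a higher-index medium gives a half-wave phase shift.
Bottom surface (1.6 → 1.55): reflection off a lower-index medium gives no phase shift.
The two reflections differ by half a wavelength.
With one net inversion, destructive interference in reflection requires 2 n t = m λ.
Minimum nonzero at m = 1: t = λ / (2 n) = 625 / (2 × 1.6) = 195 nm.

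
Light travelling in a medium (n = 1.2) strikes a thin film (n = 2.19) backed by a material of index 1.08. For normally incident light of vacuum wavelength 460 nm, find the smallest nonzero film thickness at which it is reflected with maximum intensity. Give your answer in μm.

Ray reflecting at the top interface goes from n = 1.2 toward n = 2.19: a half-wave phase shift.
Ray reflecting at the bottom interface goes from n = 2.19 toward n = 1.08: no phase shift.
The two reflections differ by half a wavelength.
So the condition for constructive reflection is 2 n t = (m + ½) λ.
Minimum at m = 0: t = λ / (4 n) = 460 / (4 × 2.19) = 52.5 nm.

0.0525 μm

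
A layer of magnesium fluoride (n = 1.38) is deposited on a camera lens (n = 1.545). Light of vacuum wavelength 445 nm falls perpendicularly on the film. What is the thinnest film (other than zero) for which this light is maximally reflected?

At the upper boundary (n = 1.0 to n = 1.38) the reflected ray undergoes a half-wave phase shift.
Bottom surface (1.38 → 1.545): reflection off a higher-index medium gives a half-wave phase shift.
Net: no relative phase inversion (both shifts match).
So the condition for constructive reflection is 2 n t = m λ.
Minimum nonzero at m = 1: t = λ / (2 n) = 445 / (2 × 1.38) = 161 nm.

161 nm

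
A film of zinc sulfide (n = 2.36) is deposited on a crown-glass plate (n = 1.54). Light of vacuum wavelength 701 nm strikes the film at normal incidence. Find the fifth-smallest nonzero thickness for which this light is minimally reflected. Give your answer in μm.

0.743 μm

Ray reflecting at the top interface goes from n = 1.0 toward n = 2.36: a half-wave phase shift.
Ray reflecting at the bottom interface goes from n = 2.36 toward n = 1.54: no phase shift.
The two reflections differ by half a wavelength.
So the condition for destructive reflection is 2 n t = m λ.
The fifth-smallest nonzero thickness corresponds to m = 5: t = m λ / (2 n) = 5.00 × 701 / (2 × 2.36) = 743 nm.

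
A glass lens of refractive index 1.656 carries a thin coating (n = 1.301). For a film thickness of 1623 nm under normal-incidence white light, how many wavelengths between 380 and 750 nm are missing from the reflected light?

5

Top surface (1.0 → 1.301): reflection off a higher-index medium gives a half-wave phase shift.
At the lower boundary (n = 1.301 to n = 1.656) the reflected ray undergoes a half-wave phase shift.
Net: no relative phase inversion (both shifts match).
With no net inversion, destructive interference in reflection requires 2 n t = (m + ½) λ.
λ = 2 n t / (m + ½) = 4223 / (m + ½) nm.
m=5: 768 nm (IR); m=6: 650 nm (visible); m=7: 563 nm (visible); m=8: 497 nm (visible); m=9: 445 nm (visible); m=10: 402 nm (visible); m=11: 367 nm (UV).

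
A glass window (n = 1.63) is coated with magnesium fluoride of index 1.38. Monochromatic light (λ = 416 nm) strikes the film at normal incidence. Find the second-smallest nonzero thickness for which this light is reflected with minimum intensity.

226 nm

At the upper boundary (n = 1.0 to n = 1.38) the reflected ray undergoes a half-wave phase shift.
At the lower boundary (n = 1.38 to n = 1.63) the reflected ray undergoes a half-wave phase shift.
The two reflections carry the same phase change, so no net offset.
For minimum reflection here: 2 n t = (m + ½) λ.
The second-smallest nonzero thickness corresponds to m = 1: t = (m + ½) λ / (2 n) = 1.50 × 416 / (2 × 1.38) = 226 nm.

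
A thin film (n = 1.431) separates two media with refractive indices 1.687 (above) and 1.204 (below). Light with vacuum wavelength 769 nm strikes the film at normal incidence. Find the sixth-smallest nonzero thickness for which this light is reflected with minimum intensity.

1478 nm

At the upper boundary (n = 1.687 to n = 1.431) the reflected ray undergoes no phase shift.
At the lower boundary (n = 1.431 to n = 1.204) the reflected ray undergoes no phase shift.
The two reflections carry the same phase change, so no net offset.
With no net inversion, destructive interference in reflection requires 2 n t = (m + ½) λ.
The sixth-smallest nonzero thickness corresponds to m = 5: t = (m + ½) λ / (2 n) = 5.50 × 769 / (2 × 1.431) = 1478 nm.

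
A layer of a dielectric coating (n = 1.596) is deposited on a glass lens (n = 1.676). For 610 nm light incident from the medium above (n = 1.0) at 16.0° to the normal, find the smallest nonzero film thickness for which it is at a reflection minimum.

Top surface (1.0 → 1.596): reflection off a higher-index medium gives a half-wave phase shift.
Bottom surface (1.596 → 1.676): reflection off a higher-index medium gives a half-wave phase shift.
Zero or two π shifts → no net half-wave offset.
For minimum reflection here: 2 n t cos θ_r = (m + ½) λ.
Snell's law: 1.0 sin 16.0° = 1.596 sin θ_r → sin θ_r = 0.173, cos θ_r = 0.985.
Minimum at m = 0: t = λ / (4 n cos θ_r) = 610 / (4 × 1.596 × 0.985) = 97.0 nm.

97.0 nm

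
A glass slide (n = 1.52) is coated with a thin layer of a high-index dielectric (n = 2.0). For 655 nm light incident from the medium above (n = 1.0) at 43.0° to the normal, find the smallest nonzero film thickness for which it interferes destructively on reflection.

At the upper boundary (n = 1.0 to n = 2.0) the reflected ray undergoes a half-wave phase shift.
At the lower boundary (n = 2.0 to n = 1.52) the reflected ray undergoes no phase shift.
The two reflections differ by half a wavelength.
With one net inversion, destructive interference in reflection requires 2 n t cos θ_r = m λ.
Snell's law: 1.0 sin 43.0° = 2.0 sin θ_r → sin θ_r = 0.341, cos θ_r = 0.940.
Minimum nonzero at m = 1: t = λ / (2 n cos θ_r) = 655 / (2 × 2.0 × 0.940) = 174 nm.

174 nm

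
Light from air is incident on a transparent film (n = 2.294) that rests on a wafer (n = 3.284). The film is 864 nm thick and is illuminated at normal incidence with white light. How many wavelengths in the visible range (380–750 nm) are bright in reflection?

5

Top surface (1.0 → 2.294): reflection off a higher-index medium gives a half-wave phase shift.
Bottom surface (2.294 → 3.284): reflection off a higher-index medium gives a half-wave phase shift.
Net: no relative phase inversion (both shifts match).
So the condition for constructive reflection is 2 n t = m λ.
λ = 2 n t / m = 3964 / m nm.
m=5: 793 nm (IR); m=6: 661 nm (visible); m=7: 566 nm (visible); m=8: 496 nm (visible); m=9: 440 nm (visible); m=10: 396 nm (visible); m=11: 360 nm (UV).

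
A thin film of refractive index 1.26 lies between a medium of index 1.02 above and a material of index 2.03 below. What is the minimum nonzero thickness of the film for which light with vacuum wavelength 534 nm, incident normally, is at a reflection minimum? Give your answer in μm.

0.106 μm

At the upper boundary (n = 1.02 to n = 1.26) the reflected ray undergoes a half-wave phase shift.
Ray reflecting at the bottom interface goes from n = 1.26 toward n = 2.03: a half-wave phase shift.
The two reflections carry the same phase change, so no net offset.
For minimum reflection here: 2 n t = (m + ½) λ.
Minimum at m = 0: t = λ / (4 n) = 534 / (4 × 1.26) = 106 nm.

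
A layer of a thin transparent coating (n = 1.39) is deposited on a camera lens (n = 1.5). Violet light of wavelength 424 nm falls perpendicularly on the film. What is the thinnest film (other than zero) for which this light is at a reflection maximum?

153 nm

At the upper boundary (n = 1.0 to n = 1.39) the reflected ray undergoes a half-wave phase shift.
At the lower boundary (n = 1.39 to n = 1.5) the reflected ray undergoes a half-wave phase shift.
Zero or two π shifts → no net half-wave offset.
With no net inversion, constructive interference in reflection requires 2 n t = m λ.
Minimum nonzero at m = 1: t = λ / (2 n) = 424 / (2 × 1.39) = 153 nm.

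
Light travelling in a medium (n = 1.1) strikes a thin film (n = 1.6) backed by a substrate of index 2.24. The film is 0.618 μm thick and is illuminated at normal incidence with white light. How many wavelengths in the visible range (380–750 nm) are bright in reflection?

3

Top surface (1.1 → 1.6): reflection off a higher-index medium gives a half-wave phase shift.
Ray reflecting at the bottom interface goes from n = 1.6 toward n = 2.24: a half-wave phase shift.
Zero or two π shifts → no net half-wave offset.
So the condition for constructive reflection is 2 n t = m λ.
λ = 2 n t / m = 1978 / m nm.
m=2: 989 nm (IR); m=3: 659 nm (visible); m=4: 494 nm (visible); m=5: 396 nm (visible); m=6: 330 nm (UV).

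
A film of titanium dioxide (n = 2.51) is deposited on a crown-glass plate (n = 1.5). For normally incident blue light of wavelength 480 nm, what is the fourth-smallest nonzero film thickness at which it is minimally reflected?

382 nm

Top surface (1.0 → 2.51): reflection off a higher-index medium gives a half-wave phase shift.
Ray reflecting at the bottom interface goes from n = 2.51 toward n = 1.5: no phase shift.
Net: one phase inversion between the two reflected rays.
So the condition for destructive reflection is 2 n t = m λ.
The fourth-smallest nonzero thickness corresponds to m = 4: t = m λ / (2 n) = 4.00 × 480 / (2 × 2.51) = 382 nm.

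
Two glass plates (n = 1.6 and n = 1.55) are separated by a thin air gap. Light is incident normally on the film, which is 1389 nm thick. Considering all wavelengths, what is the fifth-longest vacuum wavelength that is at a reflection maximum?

At the upper boundary (n = 1.6 to n = 1.0) the reflected ray undergoes no phase shift.
Ray reflecting at the bottom interface goes from n = 1.0 toward n = 1.55: a half-wave phase shift.
The two reflections differ by half a wavelength.
For maximum reflection here: 2 n t = (m + ½) λ.
λ = 2 n t / (m + ½). The fifth-longest wavelength is m = 4: λ = 2 × 1.0 × 1389 / 4.50 = 617 nm.

617 nm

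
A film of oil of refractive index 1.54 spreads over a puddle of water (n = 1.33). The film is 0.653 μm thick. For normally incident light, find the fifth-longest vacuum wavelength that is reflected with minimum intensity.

402 nm

At the upper boundary (n = 1.0 to n = 1.54) the reflected ray undergoes a half-wave phase shift.
Bottom surface (1.54 → 1.33): reflection off a lower-index medium gives no phase shift.
Exactly one π shift → a net half-wave offset.
For weak reflection here: 2 n t = m λ.
λ = 2 n t / m. The fifth-longest wavelength is m = 5: λ = 2 × 1.54 × 653 / 5.00 = 402 nm.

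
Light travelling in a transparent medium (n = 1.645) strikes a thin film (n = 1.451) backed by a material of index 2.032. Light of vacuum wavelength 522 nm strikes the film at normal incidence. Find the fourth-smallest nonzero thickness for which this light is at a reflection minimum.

At the upper boundary (n = 1.645 to n = 1.451) the reflected ray undergoes no phase shift.
Bottom surface (1.451 → 2.032): reflection off a higher-index medium gives a half-wave phase shift.
Net: one phase inversion between the two reflected rays.
With one net inversion, destructive interference in reflection requires 2 n t = m λ.
The fourth-smallest nonzero thickness corresponds to m = 4: t = m λ / (2 n) = 4.00 × 522 / (2 × 1.451) = 720 nm.

720 nm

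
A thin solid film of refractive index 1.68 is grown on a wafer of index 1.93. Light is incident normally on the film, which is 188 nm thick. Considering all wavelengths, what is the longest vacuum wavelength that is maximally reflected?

632 nm

At the upper boundary (n = 1.0 to n = 1.68) the reflected ray undergoes a half-wave phase shift.
Bottom surface (1.68 → 1.93): reflection off a higher-index medium gives a half-wave phase shift.
Zero or two π shifts → no net half-wave offset.
With no net inversion, constructive interference in reflection requires 2 n t = m λ.
λ = 2 n t / m. The longest wavelength is m = 1: λ = 2 × 1.68 × 188 / 1.00 = 632 nm.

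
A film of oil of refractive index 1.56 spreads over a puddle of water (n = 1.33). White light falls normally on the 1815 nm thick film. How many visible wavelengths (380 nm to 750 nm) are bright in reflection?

Top surface (1.0 → 1.56): reflection off a higher-index medium gives a half-wave phase shift.
Ray reflecting at the bottom interface goes from n = 1.56 toward n = 1.33: no phase shift.
Net: one phase inversion between the two reflected rays.
For maximum reflection here: 2 n t = (m + ½) λ.
λ = 2 n t / (m + ½) = 5663 / (m + ½) nm.
m=7: 755 nm (IR); m=8: 666 nm (visible); m=9: 596 nm (visible); m=10: 539 nm (visible); m=11: 492 nm (visible); m=12: 453 nm (visible); m=13: 419 nm (visible); m=14: 391 nm (visible); m=15: 365 nm (UV).

7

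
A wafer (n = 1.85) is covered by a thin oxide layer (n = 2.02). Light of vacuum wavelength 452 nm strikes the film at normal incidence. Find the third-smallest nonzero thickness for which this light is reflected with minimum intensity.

336 nm

Top surface (1.0 → 2.02): reflection off a higher-index medium gives a half-wave phase shift.
Ray reflecting at the bottom interface goes from n = 2.02 toward n = 1.85: no phase shift.
The two reflections differ by half a wavelength.
For dark reflection here: 2 n t = m λ.
The third-smallest nonzero thickness corresponds to m = 3: t = m λ / (2 n) = 3.00 × 452 / (2 × 2.02) = 336 nm.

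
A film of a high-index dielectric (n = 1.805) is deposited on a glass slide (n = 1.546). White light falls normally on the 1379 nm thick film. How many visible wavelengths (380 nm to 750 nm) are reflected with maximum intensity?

Top surface (1.0 → 1.805): reflection off a higher-index medium gives a half-wave phase shift.
Ray reflecting at the bottom interface goes from n = 1.805 toward n = 1.546: no phase shift.
Exactly one π shift → a net half-wave offset.
For strong reflection here: 2 n t = (m + ½) λ.
λ = 2 n t / (m + ½) = 4978 / (m + ½) nm.
m=6: 766 nm (IR); m=7: 664 nm (visible); m=8: 586 nm (visible); m=9: 524 nm (visible); m=10: 474 nm (visible); m=11: 433 nm (visible); m=12: 398 nm (visible); m=13: 369 nm (UV).

6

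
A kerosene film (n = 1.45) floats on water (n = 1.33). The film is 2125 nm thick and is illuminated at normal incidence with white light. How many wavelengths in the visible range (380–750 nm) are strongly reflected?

8

At the upper boundary (n = 1.0 to n = 1.45) the reflected ray undergoes a half-wave phase shift.
Bottom surface (1.45 → 1.33): reflection off a lower-index medium gives no phase shift.
Net: one phase inversion between the two reflected rays.
With one net inversion, constructive interference in reflection requires 2 n t = (m + ½) λ.
λ = 2 n t / (m + ½) = 6163 / (m + ½) nm.
m=7: 822 nm (IR); m=8: 725 nm (visible); m=9: 649 nm (visible); m=10: 587 nm (visible); m=11: 536 nm (visible); m=12: 493 nm (visible); m=13: 456 nm (visible); m=14: 425 nm (visible); m=15: 398 nm (visible); m=16: 373 nm (UV).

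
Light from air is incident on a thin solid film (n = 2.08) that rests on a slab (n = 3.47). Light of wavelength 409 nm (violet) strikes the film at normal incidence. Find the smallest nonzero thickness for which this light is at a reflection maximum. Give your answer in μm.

Top surface (1.0 → 2.08): reflection off a higher-index medium gives a half-wave phase shift.
Ray reflecting at the bottom interface goes from n = 2.08 toward n = 3.47: a half-wave phase shift.
The two reflections carry the same phase change, so no net offset.
For maximum reflection here: 2 n t = m λ.
The smallest nonzero thickness corresponds to m = 1: t = m λ / (2 n) = 1.00 × 409 / (2 × 2.08) = 98.3 nm.

0.0983 μm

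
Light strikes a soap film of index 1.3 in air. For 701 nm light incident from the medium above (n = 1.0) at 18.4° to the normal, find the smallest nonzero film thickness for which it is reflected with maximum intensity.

Top surface (1.0 → 1.3): reflection off a higher-index medium gives a half-wave phase shift.
Ray reflecting at the bottom interface goes from n = 1.3 toward n = 1.0: no phase shift.
Exactly one π shift → a net half-wave offset.
For bright reflection here: 2 n t cos θ_r = (m + ½) λ.
Snell's law: 1.0 sin 18.4° = 1.3 sin θ_r → sin θ_r = 0.243, cos θ_r = 0.970.
Minimum at m = 0: t = λ / (4 n cos θ_r) = 701 / (4 × 1.3 × 0.970) = 139 nm.

139 nm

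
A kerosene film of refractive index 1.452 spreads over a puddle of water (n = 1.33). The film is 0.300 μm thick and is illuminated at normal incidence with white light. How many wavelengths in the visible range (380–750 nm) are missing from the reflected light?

At the upper boundary (n = 1.0 to n = 1.452) the reflected ray undergoes a half-wave phase shift.
At the lower boundary (n = 1.452 to n = 1.33) the reflected ray undergoes no phase shift.
The two reflections differ by half a wavelength.
For minimum reflection here: 2 n t = m λ.
λ = 2 n t / m = 871 / m nm.
m=1: 871 nm (IR); m=2: 436 nm (visible); m=3: 290 nm (UV).

1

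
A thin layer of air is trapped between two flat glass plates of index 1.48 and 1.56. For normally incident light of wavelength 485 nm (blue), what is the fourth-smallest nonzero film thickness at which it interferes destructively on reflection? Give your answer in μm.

Ray reflecting at the top interface goes from n = 1.48 toward n = 1.0: no phase shift.
At the lower boundary (n = 1.0 to n = 1.56) the reflected ray undergoes a half-wave phase shift.
Net: one phase inversion between the two reflected rays.
For minimum reflection here: 2 n t = m λ.
The fourth-smallest nonzero thickness corresponds to m = 4: t = m λ / (2 n) = 4.00 × 485 / (2 × 1.0) = 970 nm.

0.970 μm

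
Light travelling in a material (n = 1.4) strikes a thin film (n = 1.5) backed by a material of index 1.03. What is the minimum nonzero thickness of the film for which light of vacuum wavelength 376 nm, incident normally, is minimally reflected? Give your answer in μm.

Ray reflecting at the top interface goes from n = 1.4 toward n = 1.5: a half-wave phase shift.
At the lower boundary (n = 1.5 to n = 1.03) the reflected ray undergoes no phase shift.
Net: one phase inversion between the two reflected rays.
With one net inversion, destructive interference in reflection requires 2 n t = m λ.
Minimum nonzero at m = 1: t = λ / (2 n) = 376 / (2 × 1.5) = 125 nm.

0.125 μm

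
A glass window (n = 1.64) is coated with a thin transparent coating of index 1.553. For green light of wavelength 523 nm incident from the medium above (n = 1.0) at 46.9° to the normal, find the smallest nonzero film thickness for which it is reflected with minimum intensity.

95.4 nm

Ray reflecting at the top interface goes from n = 1.0 toward n = 1.553: a half-wave phase shift.
At the lower boundary (n = 1.553 to n = 1.64) the reflected ray undergoes a half-wave phase shift.
Net: no relative phase inversion (both shifts match).
So the condition for destructive reflection is 2 n t cos θ_r = (m + ½) λ.
Snell's law: 1.0 sin 46.9° = 1.553 sin θ_r → sin θ_r = 0.470, cos θ_r = 0.883.
Minimum at m = 0: t = λ / (4 n cos θ_r) = 523 / (4 × 1.553 × 0.883) = 95.4 nm.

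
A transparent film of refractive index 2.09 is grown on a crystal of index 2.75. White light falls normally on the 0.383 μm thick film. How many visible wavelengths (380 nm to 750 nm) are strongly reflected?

2

Top surface (1.0 → 2.09): reflection off a higher-index medium gives a half-wave phase shift.
Ray reflecting at the bottom interface goes from n = 2.09 toward n = 2.75: a half-wave phase shift.
Net: no relative phase inversion (both shifts match).
So the condition for constructive reflection is 2 n t = m λ.
λ = 2 n t / m = 1601 / m nm.
m=2: 800 nm (IR); m=3: 534 nm (visible); m=4: 400 nm (visible); m=5: 320 nm (UV).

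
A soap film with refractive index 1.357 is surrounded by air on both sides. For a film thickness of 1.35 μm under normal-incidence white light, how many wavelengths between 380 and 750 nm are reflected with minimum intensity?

Top surface (1.0 → 1.357): reflection off a higher-index medium gives a half-wave phase shift.
Bottom surface (1.357 → 1.0): reflection off a lower-index medium gives no phase shift.
Exactly one π shift → a net half-wave offset.
For minimum reflection here: 2 n t = m λ.
λ = 2 n t / m = 3664 / m nm.
m=4: 916 nm (IR); m=5: 733 nm (visible); m=6: 611 nm (visible); m=7: 523 nm (visible); m=8: 458 nm (visible); m=9: 407 nm (visible); m=10: 366 nm (UV).

5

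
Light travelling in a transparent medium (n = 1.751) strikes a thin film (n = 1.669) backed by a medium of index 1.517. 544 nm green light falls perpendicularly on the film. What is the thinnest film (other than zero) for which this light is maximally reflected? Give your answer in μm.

0.163 μm

At the upper boundary (n = 1.751 to n = 1.669) the reflected ray undergoes no phase shift.
Ray reflecting at the bottom interface goes from n = 1.669 toward n = 1.517: no phase shift.
Net: no relative phase inversion (both shifts match).
With no net inversion, constructive interference in reflection requires 2 n t = m λ.
Minimum nonzero at m = 1: t = λ / (2 n) = 544 / (2 × 1.669) = 163 nm.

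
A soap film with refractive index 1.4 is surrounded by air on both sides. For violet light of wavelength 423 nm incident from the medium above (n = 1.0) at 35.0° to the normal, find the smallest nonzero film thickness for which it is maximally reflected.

82.8 nm

Top surface (1.0 → 1.4): reflection off a higher-index medium gives a half-wave phase shift.
Bottom surface (1.4 → 1.0): reflection off a lower-index medium gives no phase shift.
The two reflections differ by half a wavelength.
For maximum reflection here: 2 n t cos θ_r = (m + ½) λ.
Snell's law: 1.0 sin 35.0° = 1.4 sin θ_r → sin θ_r = 0.410, cos θ_r = 0.912.
Minimum at m = 0: t = λ / (4 n cos θ_r) = 423 / (4 × 1.4 × 0.912) = 82.8 nm.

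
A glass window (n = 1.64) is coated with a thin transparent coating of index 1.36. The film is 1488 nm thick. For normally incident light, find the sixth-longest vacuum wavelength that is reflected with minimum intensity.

736 nm

At the upper boundary (n = 1.0 to n = 1.36) the reflected ray undergoes a half-wave phase shift.
At the lower boundary (n = 1.36 to n = 1.64) the reflected ray undergoes a half-wave phase shift.
Net: no relative phase inversion (both shifts match).
With no net inversion, destructive interference in reflection requires 2 n t = (m + ½) λ.
λ = 2 n t / (m + ½). The sixth-longest wavelength is m = 5: λ = 2 × 1.36 × 1488 / 5.50 = 736 nm.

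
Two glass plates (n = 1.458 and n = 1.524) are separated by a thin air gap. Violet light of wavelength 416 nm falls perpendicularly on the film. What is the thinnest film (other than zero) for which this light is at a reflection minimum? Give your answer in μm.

Top surface (1.458 → 1.0): reflection off a lower-index medium gives no phase shift.
Ray reflecting at the bottom interface goes from n = 1.0 toward n = 1.524: a half-wave phase shift.
Exactly one π shift → a net half-wave offset.
With one net inversion, destructive interference in reflection requires 2 n t = m λ.
Minimum nonzero at m = 1: t = λ / (2 n) = 416 / (2 × 1.0) = 208 nm.

0.208 μm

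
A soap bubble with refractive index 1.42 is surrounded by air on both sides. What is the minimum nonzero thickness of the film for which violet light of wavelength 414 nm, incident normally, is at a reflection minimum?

146 nm

At the upper boundary (n = 1.0 to n = 1.42) the reflected ray undergoes a half-wave phase shift.
At the lower boundary (n = 1.42 to n = 1.0) the reflected ray undergoes no phase shift.
Net: one phase inversion between the two reflected rays.
So the condition for destructive reflection is 2 n t = m λ.
Minimum nonzero at m = 1: t = λ / (2 n) = 414 / (2 × 1.42) = 146 nm.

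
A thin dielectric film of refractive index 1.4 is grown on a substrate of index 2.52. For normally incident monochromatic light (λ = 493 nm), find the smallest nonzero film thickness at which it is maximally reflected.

At the upper boundary (n = 1.0 to n = 1.4) the reflected ray undergoes a half-wave phase shift.
At the lower boundary (n = 1.4 to n = 2.52) the reflected ray undergoes a half-wave phase shift.
Zero or two π shifts → no net half-wave offset.
For strong reflection here: 2 n t = m λ.
Minimum nonzero at m = 1: t = λ / (2 n) = 493 / (2 × 1.4) = 176 nm.

176 nm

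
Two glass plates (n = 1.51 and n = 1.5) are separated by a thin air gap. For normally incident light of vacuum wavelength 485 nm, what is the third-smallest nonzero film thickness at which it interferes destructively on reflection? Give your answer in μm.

Ray reflecting at the top interface goes from n = 1.51 toward n = 1.0: no phase shift.
At the lower boundary (n = 1.0 to n = 1.5) the reflected ray undergoes a half-wave phase shift.
Net: one phase inversion between the two reflected rays.
So the condition for destructive reflection is 2 n t = m λ.
The third-smallest nonzero thickness corresponds to m = 3: t = m λ / (2 n) = 3.00 × 485 / (2 × 1.0) = 728 nm.

0.728 μm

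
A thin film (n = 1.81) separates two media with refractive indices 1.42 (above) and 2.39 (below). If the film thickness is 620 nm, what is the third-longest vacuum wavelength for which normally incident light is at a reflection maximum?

748 nm

Ray reflecting at the top interface goes from n = 1.42 toward n = 1.81: a half-wave phase shift.
Bottom surface (1.81 → 2.39): reflection off a higher-index medium gives a half-wave phase shift.
Zero or two π shifts → no net half-wave offset.
With no net inversion, constructive interference in reflection requires 2 n t = m λ.
λ = 2 n t / m. The third-longest wavelength is m = 3: λ = 2 × 1.81 × 620 / 3.00 = 748 nm.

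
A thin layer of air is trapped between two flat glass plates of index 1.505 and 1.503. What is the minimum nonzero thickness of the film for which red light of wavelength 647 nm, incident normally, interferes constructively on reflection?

Ray reflecting at the top interface goes from n = 1.505 toward n = 1.0: no phase shift.
Bottom surface (1.0 → 1.503): reflection off a higher-index medium gives a half-wave phase shift.
The two reflections differ by half a wavelength.
With one net inversion, constructive interference in reflection requires 2 n t = (m + ½) λ.
Minimum at m = 0: t = λ / (4 n) = 647 / (4 × 1.0) = 162 nm.

162 nm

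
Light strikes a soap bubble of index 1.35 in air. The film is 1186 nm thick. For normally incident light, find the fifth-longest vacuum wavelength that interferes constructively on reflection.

712 nm

Ray reflecting at the top interface goes from n = 1.0 toward n = 1.35: a half-wave phase shift.
At the lower boundary (n = 1.35 to n = 1.0) the reflected ray undergoes no phase shift.
Net: one phase inversion between the two reflected rays.
So the condition for constructive reflection is 2 n t = (m + ½) λ.
λ = 2 n t / (m + ½). The fifth-longest wavelength is m = 4: λ = 2 × 1.35 × 1186 / 4.50 = 712 nm.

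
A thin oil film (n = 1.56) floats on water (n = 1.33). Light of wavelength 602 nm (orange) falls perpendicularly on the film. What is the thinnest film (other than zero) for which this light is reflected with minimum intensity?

193 nm

Ray reflecting at the top interface goes from n = 1.0 toward n = 1.56: a half-wave phase shift.
Ray reflecting at the bottom interface goes from n = 1.56 toward n = 1.33: no phase shift.
Exactly one π shift → a net half-wave offset.
For minimum reflection here: 2 n t = m λ.
Minimum nonzero at m = 1: t = λ / (2 n) = 602 / (2 × 1.56) = 193 nm.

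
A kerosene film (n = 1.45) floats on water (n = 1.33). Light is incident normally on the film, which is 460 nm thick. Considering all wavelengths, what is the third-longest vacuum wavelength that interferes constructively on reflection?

534 nm

Ray reflecting at the top interface goes from n = 1.0 toward n = 1.45: a half-wave phase shift.
Ray reflecting at the bottom interface goes from n = 1.45 toward n = 1.33: no phase shift.
The two reflections differ by half a wavelength.
So the condition for constructive reflection is 2 n t = (m + ½) λ.
λ = 2 n t / (m + ½). The third-longest wavelength is m = 2: λ = 2 × 1.45 × 460 / 2.50 = 534 nm.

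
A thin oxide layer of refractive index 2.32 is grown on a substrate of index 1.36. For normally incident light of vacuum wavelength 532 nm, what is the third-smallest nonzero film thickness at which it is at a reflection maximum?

At the upper boundary (n = 1.0 to n = 2.32) the reflected ray undergoes a half-wave phase shift.
Bottom surface (2.32 → 1.36): reflection off a lower-index medium gives no phase shift.
Net: one phase inversion between the two reflected rays.
So the condition for constructive reflection is 2 n t = (m + ½) λ.
The third-smallest nonzero thickness corresponds to m = 2: t = (m + ½) λ / (2 n) = 2.50 × 532 / (2 × 2.32) = 287 nm.

287 nm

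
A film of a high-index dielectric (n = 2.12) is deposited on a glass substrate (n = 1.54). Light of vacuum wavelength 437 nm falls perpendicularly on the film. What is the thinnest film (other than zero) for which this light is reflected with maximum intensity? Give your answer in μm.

At the upper boundary (n = 1.0 to n = 2.12) the reflected ray undergoes a half-wave phase shift.
Bottom surface (2.12 → 1.54): reflection off a lower-index medium gives no phase shift.
The two reflections differ by half a wavelength.
With one net inversion, constructive interference in reflection requires 2 n t = (m + ½) λ.
Minimum at m = 0: t = λ / (4 n) = 437 / (4 × 2.12) = 51.5 nm.

0.0515 μm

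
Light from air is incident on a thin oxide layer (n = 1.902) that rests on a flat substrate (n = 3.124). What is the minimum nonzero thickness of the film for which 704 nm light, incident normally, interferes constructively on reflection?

185 nm

Ray reflecting at the top interface goes from n = 1.0 toward n = 1.902: a half-wave phase shift.
Bottom surface (1.902 → 3.124): reflection off a higher-index medium gives a half-wave phase shift.
Net: no relative phase inversion (both shifts match).
For maximum reflection here: 2 n t = m λ.
Minimum nonzero at m = 1: t = λ / (2 n) = 704 / (2 × 1.902) = 185 nm.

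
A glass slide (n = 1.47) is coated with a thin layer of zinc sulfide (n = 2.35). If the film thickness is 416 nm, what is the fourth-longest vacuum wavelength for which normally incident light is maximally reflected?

559 nm

At the upper boundary (n = 1.0 to n = 2.35) the reflected ray undergoes a half-wave phase shift.
At the lower boundary (n = 2.35 to n = 1.47) the reflected ray undergoes no phase shift.
The two reflections differ by half a wavelength.
With one net inversion, constructive interference in reflection requires 2 n t = (m + ½) λ.
λ = 2 n t / (m + ½). The fourth-longest wavelength is m = 3: λ = 2 × 2.35 × 416 / 3.50 = 559 nm.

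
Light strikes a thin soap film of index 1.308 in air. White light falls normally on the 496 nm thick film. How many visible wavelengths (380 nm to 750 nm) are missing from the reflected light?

2

Ray reflecting at the top interface goes from n = 1.0 toward n = 1.308: a half-wave phase shift.
Bottom surface (1.308 → 1.0): reflection off a lower-index medium gives no phase shift.
The two reflections differ by half a wavelength.
For minimum reflection here: 2 n t = m λ.
λ = 2 n t / m = 1298 / m nm.
m=1: 1298 nm (IR); m=2: 649 nm (visible); m=3: 433 nm (visible); m=4: 324 nm (UV).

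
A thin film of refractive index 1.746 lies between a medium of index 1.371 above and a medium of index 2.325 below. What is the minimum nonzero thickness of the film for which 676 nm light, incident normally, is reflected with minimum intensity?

96.8 nm

At the upper boundary (n = 1.371 to n = 1.746) the reflected ray undergoes a half-wave phase shift.
Bottom surface (1.746 → 2.325): reflection off a higher-index medium gives a half-wave phase shift.
Zero or two π shifts → no net half-wave offset.
So the condition for destructive reflection is 2 n t = (m + ½) λ.
Minimum at m = 0: t = λ / (4 n) = 676 / (4 × 1.746) = 96.8 nm.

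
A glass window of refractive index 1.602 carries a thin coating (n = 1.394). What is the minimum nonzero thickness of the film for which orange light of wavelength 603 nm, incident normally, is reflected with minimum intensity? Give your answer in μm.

Ray reflecting at the top interface goes from n = 1.0 toward n = 1.394: a half-wave phase shift.
Bottom surface (1.394 → 1.602): reflection off a higher-index medium gives a half-wave phase shift.
Zero or two π shifts → no net half-wave offset.
For weak reflection here: 2 n t = (m + ½) λ.
Minimum at m = 0: t = λ / (4 n) = 603 / (4 × 1.394) = 108 nm.

0.108 μm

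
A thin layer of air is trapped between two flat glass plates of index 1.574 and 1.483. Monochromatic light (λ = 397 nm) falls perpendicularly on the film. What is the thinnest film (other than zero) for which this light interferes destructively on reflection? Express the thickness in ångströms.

Top surface (1.574 → 1.0): reflection off a lower-index medium gives no phase shift.
At the lower boundary (n = 1.0 to n = 1.483) the reflected ray undergoes a half-wave phase shift.
Exactly one π shift → a net half-wave offset.
For weak reflection here: 2 n t = m λ.
Minimum nonzero at m = 1: t = λ / (2 n) = 397 / (2 × 1.0) = 199 nm.

1985 Å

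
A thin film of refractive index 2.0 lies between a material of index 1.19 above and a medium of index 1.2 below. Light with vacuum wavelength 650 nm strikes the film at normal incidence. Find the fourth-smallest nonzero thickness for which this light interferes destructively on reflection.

Top surface (1.19 → 2.0): reflection off a higher-index medium gives a half-wave phase shift.
Bottom surface (2.0 → 1.2): reflection off a lower-index medium gives no phase shift.
The two reflections differ by half a wavelength.
For dark reflection here: 2 n t = m λ.
The fourth-smallest nonzero thickness corresponds to m = 4: t = m λ / (2 n) = 4.00 × 650 / (2 × 2.0) = 650 nm.

650 nm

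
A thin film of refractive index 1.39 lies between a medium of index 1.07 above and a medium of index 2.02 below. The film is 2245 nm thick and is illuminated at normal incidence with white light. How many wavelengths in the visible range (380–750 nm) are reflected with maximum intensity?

8

Top surface (1.07 → 1.39): reflection off a higher-index medium gives a half-wave phase shift.
Bottom surface (1.39 → 2.02): reflection off a higher-index medium gives a half-wave phase shift.
The two reflections carry the same phase change, so no net offset.
For maximum reflection here: 2 n t = m λ.
λ = 2 n t / m = 6241 / m nm.
m=8: 780 nm (IR); m=9: 693 nm (visible); m=10: 624 nm (visible); m=11: 567 nm (visible); m=12: 520 nm (visible); m=13: 480 nm (visible); m=14: 446 nm (visible); m=15: 416 nm (visible); m=16: 390 nm (visible); m=17: 367 nm (UV).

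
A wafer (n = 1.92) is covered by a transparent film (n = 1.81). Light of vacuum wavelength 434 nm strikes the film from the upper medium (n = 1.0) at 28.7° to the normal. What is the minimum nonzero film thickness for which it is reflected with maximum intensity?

124 nm

Ray reflecting at the top interface goes from n = 1.0 toward n = 1.81: a half-wave phase shift.
Ray reflecting at the bottom interface goes from n = 1.81 toward n = 1.92: a half-wave phase shift.
Zero or two π shifts → no net half-wave offset.
So the condition for constructive reflection is 2 n t cos θ_r = m λ.
Snell's law: 1.0 sin 28.7° = 1.81 sin θ_r → sin θ_r = 0.265, cos θ_r = 0.964.
Minimum nonzero at m = 1: t = λ / (2 n cos θ_r) = 434 / (2 × 1.81 × 0.964) = 124 nm.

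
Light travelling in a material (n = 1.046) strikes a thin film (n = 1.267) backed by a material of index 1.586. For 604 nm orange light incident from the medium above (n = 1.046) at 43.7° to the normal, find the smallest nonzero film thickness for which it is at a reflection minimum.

Ray reflecting at the top interface goes from n = 1.046 toward n = 1.267: a half-wave phase shift.
Ray reflecting at the bottom interface goes from n = 1.267 toward n = 1.586: a half-wave phase shift.
Net: no relative phase inversion (both shifts match).
With no net inversion, destructive interference in reflection requires 2 n t cos θ_r = (m + ½) λ.
Snell's law: 1.046 sin 43.7° = 1.267 sin θ_r → sin θ_r = 0.570, cos θ_r = 0.821.
Minimum at m = 0: t = λ / (4 n cos θ_r) = 604 / (4 × 1.267 × 0.821) = 145 nm.

145 nm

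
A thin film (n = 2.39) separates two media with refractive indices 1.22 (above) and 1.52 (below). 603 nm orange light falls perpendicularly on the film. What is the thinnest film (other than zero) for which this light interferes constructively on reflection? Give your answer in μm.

Ray reflecting at the top interface goes from n = 1.22 toward n = 2.39: a half-wave phase shift.
At the lower boundary (n = 2.39 to n = 1.52) the reflected ray undergoes no phase shift.
Net: one phase inversion between the two reflected rays.
With one net inversion, constructive interference in reflection requires 2 n t = (m + ½) λ.
Minimum at m = 0: t = λ / (4 n) = 603 / (4 × 2.39) = 63.1 nm.

0.0631 μm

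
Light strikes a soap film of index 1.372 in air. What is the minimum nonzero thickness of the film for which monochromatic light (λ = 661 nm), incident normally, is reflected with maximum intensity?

120 nm

Top surface (1.0 → 1.372): reflection off a higher-index medium gives a half-wave phase shift.
Ray reflecting at the bottom interface goes from n = 1.372 toward n = 1.0: no phase shift.
The two reflections differ by half a wavelength.
With one net inversion, constructive interference in reflection requires 2 n t = (m + ½) λ.
Minimum at m = 0: t = λ / (4 n) = 661 / (4 × 1.372) = 120 nm.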